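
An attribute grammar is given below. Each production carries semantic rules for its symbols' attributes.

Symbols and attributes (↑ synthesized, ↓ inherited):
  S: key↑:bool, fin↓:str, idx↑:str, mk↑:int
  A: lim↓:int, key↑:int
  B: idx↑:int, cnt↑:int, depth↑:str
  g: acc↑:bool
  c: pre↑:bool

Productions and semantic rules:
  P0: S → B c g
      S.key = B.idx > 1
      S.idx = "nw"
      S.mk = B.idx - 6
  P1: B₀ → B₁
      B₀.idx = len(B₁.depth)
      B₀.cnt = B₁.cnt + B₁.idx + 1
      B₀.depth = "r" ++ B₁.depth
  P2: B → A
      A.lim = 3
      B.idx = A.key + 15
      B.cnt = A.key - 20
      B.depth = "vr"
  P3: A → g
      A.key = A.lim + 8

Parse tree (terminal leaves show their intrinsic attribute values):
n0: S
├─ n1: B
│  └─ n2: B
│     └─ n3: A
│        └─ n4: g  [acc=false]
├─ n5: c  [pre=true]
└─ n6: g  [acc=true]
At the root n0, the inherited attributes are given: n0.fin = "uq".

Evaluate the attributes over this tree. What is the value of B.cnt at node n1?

18

1. n0.fin = "uq"  [given at root]
2. n3.lim = 3  [3]
3. n4.acc = false  [terminal]
4. n3.key = 11  [A.lim + 8]
5. n2.idx = 26  [A.key + 15]
6. n2.cnt = -9  [A.key - 20]
7. n2.depth = "vr"  ["vr"]
8. n1.idx = 2  [len(B₁.depth)]
9. n1.cnt = 18  [B₁.cnt + B₁.idx + 1]
10. n1.depth = "rvr"  ["r" ++ B₁.depth]
11. n5.pre = true  [terminal]
12. n6.acc = true  [terminal]
13. n0.key = true  [B.idx > 1]
14. n0.idx = "nw"  ["nw"]
15. n0.mk = -4  [B.idx - 6]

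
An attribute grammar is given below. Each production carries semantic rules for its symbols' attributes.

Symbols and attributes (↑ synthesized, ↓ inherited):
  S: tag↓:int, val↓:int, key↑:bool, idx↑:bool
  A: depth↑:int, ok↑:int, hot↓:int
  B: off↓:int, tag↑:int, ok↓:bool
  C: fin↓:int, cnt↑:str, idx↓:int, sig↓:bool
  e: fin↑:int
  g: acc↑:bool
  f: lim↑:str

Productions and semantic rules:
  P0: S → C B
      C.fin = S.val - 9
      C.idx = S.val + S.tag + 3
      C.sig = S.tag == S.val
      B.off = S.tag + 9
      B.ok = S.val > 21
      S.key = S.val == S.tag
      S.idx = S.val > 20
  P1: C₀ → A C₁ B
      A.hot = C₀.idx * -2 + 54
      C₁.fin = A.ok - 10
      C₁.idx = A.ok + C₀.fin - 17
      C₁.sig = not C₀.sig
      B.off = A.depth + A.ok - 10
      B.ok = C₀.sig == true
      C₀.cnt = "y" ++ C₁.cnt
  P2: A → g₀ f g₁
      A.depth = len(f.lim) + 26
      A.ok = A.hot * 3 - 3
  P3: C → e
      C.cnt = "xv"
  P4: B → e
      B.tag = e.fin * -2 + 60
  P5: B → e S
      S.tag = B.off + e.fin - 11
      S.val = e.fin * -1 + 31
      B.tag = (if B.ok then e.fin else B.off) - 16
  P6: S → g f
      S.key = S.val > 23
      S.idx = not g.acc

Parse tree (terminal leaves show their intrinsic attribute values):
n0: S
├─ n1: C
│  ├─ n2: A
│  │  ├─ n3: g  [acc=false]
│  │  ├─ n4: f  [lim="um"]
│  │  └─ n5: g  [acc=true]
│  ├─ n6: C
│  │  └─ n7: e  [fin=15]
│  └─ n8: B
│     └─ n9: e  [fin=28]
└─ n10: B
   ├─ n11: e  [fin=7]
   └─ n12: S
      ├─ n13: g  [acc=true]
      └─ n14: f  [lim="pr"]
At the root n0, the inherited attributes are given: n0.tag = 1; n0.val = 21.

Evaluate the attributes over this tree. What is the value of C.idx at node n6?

4

1. n0.tag = 1  [given at root]
2. n0.val = 21  [given at root]
3. n1.fin = 12  [S.val - 9]
4. n1.idx = 25  [S.val + S.tag + 3]
5. n1.sig = false  [S.tag == S.val]
6. n2.hot = 4  [C₀.idx * -2 + 54]
7. n3.acc = false  [terminal]
8. n4.lim = "um"  [terminal]
9. n5.acc = true  [terminal]
10. n2.depth = 28  [len(f.lim) + 26]
11. n2.ok = 9  [A.hot * 3 - 3]
12. n6.fin = -1  [A.ok - 10]
13. n6.idx = 4  [A.ok + C₀.fin - 17]
14. n6.sig = true  [not C₀.sig]
15. n7.fin = 15  [terminal]
16. n6.cnt = "xv"  ["xv"]
17. n8.off = 27  [A.depth + A.ok - 10]
18. n8.ok = false  [C₀.sig == true]
19. n9.fin = 28  [terminal]
20. n8.tag = 4  [e.fin * -2 + 60]
21. n1.cnt = "yxv"  ["y" ++ C₁.cnt]
22. n10.off = 10  [S.tag + 9]
23. n10.ok = false  [S.val > 21]
24. n11.fin = 7  [terminal]
25. n12.tag = 6  [B.off + e.fin - 11]
26. n12.val = 24  [e.fin * -1 + 31]
27. n13.acc = true  [terminal]
28. n14.lim = "pr"  [terminal]
29. n12.key = true  [S.val > 23]
30. n12.idx = false  [not g.acc]
31. n10.tag = -6  [(if B.ok then e.fin else B.off) - 16]
32. n0.key = false  [S.val == S.tag]
33. n0.idx = true  [S.val > 20]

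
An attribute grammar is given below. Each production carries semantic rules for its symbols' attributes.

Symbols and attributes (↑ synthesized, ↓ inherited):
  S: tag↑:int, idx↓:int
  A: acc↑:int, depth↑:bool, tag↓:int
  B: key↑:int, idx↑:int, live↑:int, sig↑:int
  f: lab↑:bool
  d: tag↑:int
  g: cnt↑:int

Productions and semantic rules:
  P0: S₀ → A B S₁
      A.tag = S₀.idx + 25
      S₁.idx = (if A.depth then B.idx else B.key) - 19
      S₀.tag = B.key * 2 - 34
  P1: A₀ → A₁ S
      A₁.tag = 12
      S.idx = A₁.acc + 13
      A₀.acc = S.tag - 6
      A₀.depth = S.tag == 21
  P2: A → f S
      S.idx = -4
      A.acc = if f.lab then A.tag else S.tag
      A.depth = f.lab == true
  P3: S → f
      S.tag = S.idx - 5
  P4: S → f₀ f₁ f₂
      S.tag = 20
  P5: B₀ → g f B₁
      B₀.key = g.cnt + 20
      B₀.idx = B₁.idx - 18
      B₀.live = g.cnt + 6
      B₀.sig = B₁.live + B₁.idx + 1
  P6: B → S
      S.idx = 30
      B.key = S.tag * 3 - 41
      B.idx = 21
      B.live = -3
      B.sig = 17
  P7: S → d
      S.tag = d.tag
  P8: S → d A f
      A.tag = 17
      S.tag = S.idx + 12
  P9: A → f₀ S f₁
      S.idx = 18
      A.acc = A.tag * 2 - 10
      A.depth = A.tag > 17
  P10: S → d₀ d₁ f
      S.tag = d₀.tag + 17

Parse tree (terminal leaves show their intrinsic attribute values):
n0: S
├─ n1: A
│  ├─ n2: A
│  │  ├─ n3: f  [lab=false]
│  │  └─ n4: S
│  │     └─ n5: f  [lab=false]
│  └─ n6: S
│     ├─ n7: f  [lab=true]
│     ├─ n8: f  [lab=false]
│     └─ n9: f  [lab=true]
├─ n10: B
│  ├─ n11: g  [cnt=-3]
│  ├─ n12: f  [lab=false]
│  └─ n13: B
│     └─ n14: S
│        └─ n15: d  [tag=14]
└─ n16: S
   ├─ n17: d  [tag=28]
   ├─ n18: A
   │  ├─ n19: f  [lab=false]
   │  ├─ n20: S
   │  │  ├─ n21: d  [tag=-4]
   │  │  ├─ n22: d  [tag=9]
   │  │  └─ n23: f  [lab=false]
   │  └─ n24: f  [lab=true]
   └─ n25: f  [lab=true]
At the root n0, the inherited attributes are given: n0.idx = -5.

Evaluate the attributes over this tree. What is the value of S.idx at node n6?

1. n0.idx = -5  [given at root]
2. n1.tag = 20  [S₀.idx + 25]
3. n2.tag = 12  [12]
4. n3.lab = false  [terminal]
5. n4.idx = -4  [-4]
6. n5.lab = false  [terminal]
7. n4.tag = -9  [S.idx - 5]
8. n2.acc = -9  [if f.lab then A.tag else S.tag]
9. n2.depth = false  [f.lab == true]
10. n6.idx = 4  [A₁.acc + 13]
11. n7.lab = true  [terminal]
12. n8.lab = false  [terminal]
13. n9.lab = true  [terminal]
14. n6.tag = 20  [20]
15. n1.acc = 14  [S.tag - 6]
16. n1.depth = false  [S.tag == 21]
17. n11.cnt = -3  [terminal]
18. n12.lab = false  [terminal]
19. n14.idx = 30  [30]
20. n15.tag = 14  [terminal]
21. n14.tag = 14  [d.tag]
22. n13.key = 1  [S.tag * 3 - 41]
23. n13.idx = 21  [21]
24. n13.live = -3  [-3]
25. n13.sig = 17  [17]
26. n10.key = 17  [g.cnt + 20]
27. n10.idx = 3  [B₁.idx - 18]
28. n10.live = 3  [g.cnt + 6]
29. n10.sig = 19  [B₁.live + B₁.idx + 1]
30. n16.idx = -2  [(if A.depth then B.idx else B.key) - 19]
31. n17.tag = 28  [terminal]
32. n18.tag = 17  [17]
33. n19.lab = false  [terminal]
34. n20.idx = 18  [18]
35. n21.tag = -4  [terminal]
36. n22.tag = 9  [terminal]
37. n23.lab = false  [terminal]
38. n20.tag = 13  [d₀.tag + 17]
39. n24.lab = true  [terminal]
40. n18.acc = 24  [A.tag * 2 - 10]
41. n18.depth = false  [A.tag > 17]
42. n25.lab = true  [terminal]
43. n16.tag = 10  [S.idx + 12]
44. n0.tag = 0  [B.key * 2 - 34]

4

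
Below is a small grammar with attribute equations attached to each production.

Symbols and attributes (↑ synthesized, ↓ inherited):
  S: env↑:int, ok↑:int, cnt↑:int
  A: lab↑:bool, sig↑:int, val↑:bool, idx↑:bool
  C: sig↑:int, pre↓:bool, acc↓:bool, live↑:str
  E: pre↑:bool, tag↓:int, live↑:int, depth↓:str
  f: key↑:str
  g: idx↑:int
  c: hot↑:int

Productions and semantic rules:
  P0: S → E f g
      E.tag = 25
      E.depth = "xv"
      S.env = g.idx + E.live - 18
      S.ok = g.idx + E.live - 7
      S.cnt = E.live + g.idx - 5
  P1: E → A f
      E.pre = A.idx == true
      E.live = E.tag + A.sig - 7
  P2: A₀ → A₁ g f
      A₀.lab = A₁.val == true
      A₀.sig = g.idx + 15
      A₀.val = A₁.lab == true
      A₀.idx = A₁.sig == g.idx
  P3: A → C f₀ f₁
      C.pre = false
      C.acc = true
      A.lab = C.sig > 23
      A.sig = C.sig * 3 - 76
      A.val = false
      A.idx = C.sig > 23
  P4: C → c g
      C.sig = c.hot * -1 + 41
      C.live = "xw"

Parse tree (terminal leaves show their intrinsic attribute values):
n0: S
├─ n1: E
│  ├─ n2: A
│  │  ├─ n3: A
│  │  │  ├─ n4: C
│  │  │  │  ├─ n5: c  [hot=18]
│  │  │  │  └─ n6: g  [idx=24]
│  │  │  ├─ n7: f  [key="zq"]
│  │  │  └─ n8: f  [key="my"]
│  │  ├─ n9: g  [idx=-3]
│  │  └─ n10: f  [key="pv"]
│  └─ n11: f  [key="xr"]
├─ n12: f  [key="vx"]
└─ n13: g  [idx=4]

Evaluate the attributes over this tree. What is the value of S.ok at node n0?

27

1. n1.tag = 25  [25]
2. n1.depth = "xv"  ["xv"]
3. n4.pre = false  [false]
4. n4.acc = true  [true]
5. n5.hot = 18  [terminal]
6. n6.idx = 24  [terminal]
7. n4.sig = 23  [c.hot * -1 + 41]
8. n4.live = "xw"  ["xw"]
9. n7.key = "zq"  [terminal]
10. n8.key = "my"  [terminal]
11. n3.lab = false  [C.sig > 23]
12. n3.sig = -7  [C.sig * 3 - 76]
13. n3.val = false  [false]
14. n3.idx = false  [C.sig > 23]
15. n9.idx = -3  [terminal]
16. n10.key = "pv"  [terminal]
17. n2.lab = false  [A₁.val == true]
18. n2.sig = 12  [g.idx + 15]
19. n2.val = false  [A₁.lab == true]
20. n2.idx = false  [A₁.sig == g.idx]
21. n11.key = "xr"  [terminal]
22. n1.pre = false  [A.idx == true]
23. n1.live = 30  [E.tag + A.sig - 7]
24. n12.key = "vx"  [terminal]
25. n13.idx = 4  [terminal]
26. n0.env = 16  [g.idx + E.live - 18]
27. n0.ok = 27  [g.idx + E.live - 7]
28. n0.cnt = 29  [E.live + g.idx - 5]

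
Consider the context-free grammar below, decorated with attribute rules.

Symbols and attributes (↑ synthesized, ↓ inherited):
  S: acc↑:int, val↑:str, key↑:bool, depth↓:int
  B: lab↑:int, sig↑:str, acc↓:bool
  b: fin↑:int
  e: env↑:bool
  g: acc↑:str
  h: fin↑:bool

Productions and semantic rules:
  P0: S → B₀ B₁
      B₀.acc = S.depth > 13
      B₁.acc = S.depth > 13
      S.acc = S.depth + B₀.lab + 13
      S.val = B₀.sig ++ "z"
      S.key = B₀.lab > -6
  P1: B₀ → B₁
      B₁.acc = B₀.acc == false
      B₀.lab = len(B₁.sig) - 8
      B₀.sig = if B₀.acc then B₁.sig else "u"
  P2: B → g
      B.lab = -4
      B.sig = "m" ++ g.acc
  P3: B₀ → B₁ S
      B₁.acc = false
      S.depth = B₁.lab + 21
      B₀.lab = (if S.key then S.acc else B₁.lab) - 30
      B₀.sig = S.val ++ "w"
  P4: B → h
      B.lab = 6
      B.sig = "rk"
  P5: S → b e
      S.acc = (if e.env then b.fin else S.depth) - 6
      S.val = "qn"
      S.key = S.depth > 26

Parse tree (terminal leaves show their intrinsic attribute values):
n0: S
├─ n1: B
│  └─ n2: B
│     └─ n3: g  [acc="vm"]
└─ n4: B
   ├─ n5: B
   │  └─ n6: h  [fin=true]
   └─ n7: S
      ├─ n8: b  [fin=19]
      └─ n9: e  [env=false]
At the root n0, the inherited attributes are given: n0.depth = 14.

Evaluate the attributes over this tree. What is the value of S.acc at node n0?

1. n0.depth = 14  [given at root]
2. n1.acc = true  [S.depth > 13]
3. n2.acc = false  [B₀.acc == false]
4. n3.acc = "vm"  [terminal]
5. n2.lab = -4  [-4]
6. n2.sig = "mvm"  ["m" ++ g.acc]
7. n1.lab = -5  [len(B₁.sig) - 8]
8. n1.sig = "mvm"  [if B₀.acc then B₁.sig else "u"]
9. n4.acc = true  [S.depth > 13]
10. n5.acc = false  [false]
11. n6.fin = true  [terminal]
12. n5.lab = 6  [6]
13. n5.sig = "rk"  ["rk"]
14. n7.depth = 27  [B₁.lab + 21]
15. n8.fin = 19  [terminal]
16. n9.env = false  [terminal]
17. n7.acc = 21  [(if e.env then b.fin else S.depth) - 6]
18. n7.val = "qn"  ["qn"]
19. n7.key = true  [S.depth > 26]
20. n4.lab = -9  [(if S.key then S.acc else B₁.lab) - 30]
21. n4.sig = "qnw"  [S.val ++ "w"]
22. n0.acc = 22  [S.depth + B₀.lab + 13]
23. n0.val = "mvmz"  [B₀.sig ++ "z"]
24. n0.key = true  [B₀.lab > -6]

22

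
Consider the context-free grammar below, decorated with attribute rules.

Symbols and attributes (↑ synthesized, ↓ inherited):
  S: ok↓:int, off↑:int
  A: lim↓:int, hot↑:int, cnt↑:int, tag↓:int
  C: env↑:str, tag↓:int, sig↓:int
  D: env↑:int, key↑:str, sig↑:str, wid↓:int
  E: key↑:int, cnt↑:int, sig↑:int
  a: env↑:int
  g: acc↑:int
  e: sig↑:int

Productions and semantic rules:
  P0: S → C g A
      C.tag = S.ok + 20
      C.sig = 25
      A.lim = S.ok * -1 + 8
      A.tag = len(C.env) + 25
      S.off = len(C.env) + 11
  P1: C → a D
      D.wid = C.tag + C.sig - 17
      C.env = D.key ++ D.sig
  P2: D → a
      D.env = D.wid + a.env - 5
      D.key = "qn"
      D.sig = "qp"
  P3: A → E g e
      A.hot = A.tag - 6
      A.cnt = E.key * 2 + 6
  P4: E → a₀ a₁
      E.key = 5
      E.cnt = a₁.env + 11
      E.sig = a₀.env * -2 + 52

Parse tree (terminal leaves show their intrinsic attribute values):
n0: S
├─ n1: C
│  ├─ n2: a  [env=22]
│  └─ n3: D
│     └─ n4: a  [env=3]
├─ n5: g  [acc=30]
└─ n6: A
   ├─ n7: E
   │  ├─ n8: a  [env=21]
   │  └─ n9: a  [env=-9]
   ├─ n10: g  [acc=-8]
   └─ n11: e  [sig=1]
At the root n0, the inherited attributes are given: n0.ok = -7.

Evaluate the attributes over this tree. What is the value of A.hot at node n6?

23

1. n0.ok = -7  [given at root]
2. n1.tag = 13  [S.ok + 20]
3. n1.sig = 25  [25]
4. n2.env = 22  [terminal]
5. n3.wid = 21  [C.tag + C.sig - 17]
6. n4.env = 3  [terminal]
7. n3.env = 19  [D.wid + a.env - 5]
8. n3.key = "qn"  ["qn"]
9. n3.sig = "qp"  ["qp"]
10. n1.env = "qnqp"  [D.key ++ D.sig]
11. n5.acc = 30  [terminal]
12. n6.lim = 15  [S.ok * -1 + 8]
13. n6.tag = 29  [len(C.env) + 25]
14. n8.env = 21  [terminal]
15. n9.env = -9  [terminal]
16. n7.key = 5  [5]
17. n7.cnt = 2  [a₁.env + 11]
18. n7.sig = 10  [a₀.env * -2 + 52]
19. n10.acc = -8  [terminal]
20. n11.sig = 1  [terminal]
21. n6.hot = 23  [A.tag - 6]
22. n6.cnt = 16  [E.key * 2 + 6]
23. n0.off = 15  [len(C.env) + 11]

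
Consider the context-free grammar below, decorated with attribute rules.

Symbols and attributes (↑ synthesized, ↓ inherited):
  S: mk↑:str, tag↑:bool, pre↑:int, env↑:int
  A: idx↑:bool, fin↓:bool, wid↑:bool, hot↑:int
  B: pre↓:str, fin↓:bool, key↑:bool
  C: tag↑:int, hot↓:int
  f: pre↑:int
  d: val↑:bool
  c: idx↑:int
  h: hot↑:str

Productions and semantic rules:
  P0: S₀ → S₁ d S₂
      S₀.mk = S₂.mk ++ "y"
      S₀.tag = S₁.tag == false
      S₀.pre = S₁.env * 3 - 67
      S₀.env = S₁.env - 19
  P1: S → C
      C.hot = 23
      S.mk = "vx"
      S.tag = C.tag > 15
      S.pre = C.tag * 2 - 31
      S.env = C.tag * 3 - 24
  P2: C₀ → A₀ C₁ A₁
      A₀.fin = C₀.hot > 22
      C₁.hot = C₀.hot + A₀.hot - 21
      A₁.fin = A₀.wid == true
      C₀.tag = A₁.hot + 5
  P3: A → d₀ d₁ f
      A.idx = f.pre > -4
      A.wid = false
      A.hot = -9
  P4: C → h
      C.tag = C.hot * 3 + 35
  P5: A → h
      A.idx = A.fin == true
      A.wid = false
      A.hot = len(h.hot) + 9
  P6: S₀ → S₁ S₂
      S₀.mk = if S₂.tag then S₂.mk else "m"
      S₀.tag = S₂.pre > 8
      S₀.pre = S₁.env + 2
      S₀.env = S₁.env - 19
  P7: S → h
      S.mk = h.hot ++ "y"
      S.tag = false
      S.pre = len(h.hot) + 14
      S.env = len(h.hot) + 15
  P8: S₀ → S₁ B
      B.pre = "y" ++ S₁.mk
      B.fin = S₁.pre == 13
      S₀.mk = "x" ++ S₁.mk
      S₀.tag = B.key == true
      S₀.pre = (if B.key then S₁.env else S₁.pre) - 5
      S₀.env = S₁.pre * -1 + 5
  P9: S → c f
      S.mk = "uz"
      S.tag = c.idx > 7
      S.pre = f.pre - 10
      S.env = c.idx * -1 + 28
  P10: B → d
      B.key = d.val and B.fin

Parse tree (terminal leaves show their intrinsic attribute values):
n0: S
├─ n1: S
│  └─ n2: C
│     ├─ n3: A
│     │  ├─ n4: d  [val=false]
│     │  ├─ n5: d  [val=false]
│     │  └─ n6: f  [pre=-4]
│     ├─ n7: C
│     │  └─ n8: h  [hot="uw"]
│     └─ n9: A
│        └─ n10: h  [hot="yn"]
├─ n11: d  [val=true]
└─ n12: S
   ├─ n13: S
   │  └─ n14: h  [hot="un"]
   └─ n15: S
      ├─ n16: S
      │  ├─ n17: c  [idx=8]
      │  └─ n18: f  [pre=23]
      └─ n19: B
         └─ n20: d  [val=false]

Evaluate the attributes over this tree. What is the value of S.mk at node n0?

"my"

1. n2.hot = 23  [23]
2. n3.fin = true  [C₀.hot > 22]
3. n4.val = false  [terminal]
4. n5.val = false  [terminal]
5. n6.pre = -4  [terminal]
6. n3.idx = false  [f.pre > -4]
7. n3.wid = false  [false]
8. n3.hot = -9  [-9]
9. n7.hot = -7  [C₀.hot + A₀.hot - 21]
10. n8.hot = "uw"  [terminal]
11. n7.tag = 14  [C.hot * 3 + 35]
12. n9.fin = false  [A₀.wid == true]
13. n10.hot = "yn"  [terminal]
14. n9.idx = false  [A.fin == true]
15. n9.wid = false  [false]
16. n9.hot = 11  [len(h.hot) + 9]
17. n2.tag = 16  [A₁.hot + 5]
18. n1.mk = "vx"  ["vx"]
19. n1.tag = true  [C.tag > 15]
20. n1.pre = 1  [C.tag * 2 - 31]
21. n1.env = 24  [C.tag * 3 - 24]
22. n11.val = true  [terminal]
23. n14.hot = "un"  [terminal]
24. n13.mk = "uny"  [h.hot ++ "y"]
25. n13.tag = false  [false]
26. n13.pre = 16  [len(h.hot) + 14]
27. n13.env = 17  [len(h.hot) + 15]
28. n17.idx = 8  [terminal]
29. n18.pre = 23  [terminal]
30. n16.mk = "uz"  ["uz"]
31. n16.tag = true  [c.idx > 7]
32. n16.pre = 13  [f.pre - 10]
33. n16.env = 20  [c.idx * -1 + 28]
34. n19.pre = "yuz"  ["y" ++ S₁.mk]
35. n19.fin = true  [S₁.pre == 13]
36. n20.val = false  [terminal]
37. n19.key = false  [d.val and B.fin]
38. n15.mk = "xuz"  ["x" ++ S₁.mk]
39. n15.tag = false  [B.key == true]
40. n15.pre = 8  [(if B.key then S₁.env else S₁.pre) - 5]
41. n15.env = -8  [S₁.pre * -1 + 5]
42. n12.mk = "m"  [if S₂.tag then S₂.mk else "m"]
43. n12.tag = false  [S₂.pre > 8]
44. n12.pre = 19  [S₁.env + 2]
45. n12.env = -2  [S₁.env - 19]
46. n0.mk = "my"  [S₂.mk ++ "y"]
47. n0.tag = false  [S₁.tag == false]
48. n0.pre = 5  [S₁.env * 3 - 67]
49. n0.env = 5  [S₁.env - 19]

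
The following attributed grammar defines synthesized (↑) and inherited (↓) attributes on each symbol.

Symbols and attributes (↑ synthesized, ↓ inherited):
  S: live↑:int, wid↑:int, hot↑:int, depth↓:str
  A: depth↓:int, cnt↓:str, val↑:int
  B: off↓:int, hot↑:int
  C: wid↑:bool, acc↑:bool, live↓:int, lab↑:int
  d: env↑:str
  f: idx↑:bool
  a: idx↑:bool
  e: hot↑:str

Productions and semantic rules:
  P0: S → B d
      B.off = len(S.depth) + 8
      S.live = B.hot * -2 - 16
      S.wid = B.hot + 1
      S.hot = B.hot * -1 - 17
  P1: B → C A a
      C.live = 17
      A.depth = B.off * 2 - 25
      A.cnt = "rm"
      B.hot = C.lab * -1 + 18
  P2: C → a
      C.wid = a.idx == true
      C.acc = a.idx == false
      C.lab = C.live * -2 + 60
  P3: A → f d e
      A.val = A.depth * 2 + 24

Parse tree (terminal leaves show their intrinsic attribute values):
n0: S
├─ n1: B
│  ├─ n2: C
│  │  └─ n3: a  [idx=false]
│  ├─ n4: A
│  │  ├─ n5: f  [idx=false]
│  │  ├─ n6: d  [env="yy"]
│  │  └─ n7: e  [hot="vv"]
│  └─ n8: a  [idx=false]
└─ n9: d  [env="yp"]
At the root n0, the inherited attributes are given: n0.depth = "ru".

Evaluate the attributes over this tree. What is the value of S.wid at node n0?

-7

1. n0.depth = "ru"  [given at root]
2. n1.off = 10  [len(S.depth) + 8]
3. n2.live = 17  [17]
4. n3.idx = false  [terminal]
5. n2.wid = false  [a.idx == true]
6. n2.acc = true  [a.idx == false]
7. n2.lab = 26  [C.live * -2 + 60]
8. n4.depth = -5  [B.off * 2 - 25]
9. n4.cnt = "rm"  ["rm"]
10. n5.idx = false  [terminal]
11. n6.env = "yy"  [terminal]
12. n7.hot = "vv"  [terminal]
13. n4.val = 14  [A.depth * 2 + 24]
14. n8.idx = false  [terminal]
15. n1.hot = -8  [C.lab * -1 + 18]
16. n9.env = "yp"  [terminal]
17. n0.live = 0  [B.hot * -2 - 16]
18. n0.wid = -7  [B.hot + 1]
19. n0.hot = -9  [B.hot * -1 - 17]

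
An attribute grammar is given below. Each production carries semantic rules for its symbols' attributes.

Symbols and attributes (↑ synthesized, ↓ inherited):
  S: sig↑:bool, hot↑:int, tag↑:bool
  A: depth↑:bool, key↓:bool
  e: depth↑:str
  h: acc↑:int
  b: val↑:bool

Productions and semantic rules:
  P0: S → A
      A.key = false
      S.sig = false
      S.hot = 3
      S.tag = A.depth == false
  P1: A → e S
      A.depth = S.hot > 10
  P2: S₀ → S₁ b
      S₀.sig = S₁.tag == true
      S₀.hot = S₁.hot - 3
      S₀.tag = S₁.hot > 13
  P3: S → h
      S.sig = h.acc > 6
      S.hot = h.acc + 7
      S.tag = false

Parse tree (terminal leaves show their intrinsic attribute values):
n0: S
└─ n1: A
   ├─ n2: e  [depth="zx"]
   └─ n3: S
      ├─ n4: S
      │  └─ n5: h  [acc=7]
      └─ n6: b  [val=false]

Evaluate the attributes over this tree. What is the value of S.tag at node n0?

1. n1.key = false  [false]
2. n2.depth = "zx"  [terminal]
3. n5.acc = 7  [terminal]
4. n4.sig = true  [h.acc > 6]
5. n4.hot = 14  [h.acc + 7]
6. n4.tag = false  [false]
7. n6.val = false  [terminal]
8. n3.sig = false  [S₁.tag == true]
9. n3.hot = 11  [S₁.hot - 3]
10. n3.tag = true  [S₁.hot > 13]
11. n1.depth = true  [S.hot > 10]
12. n0.sig = false  [false]
13. n0.hot = 3  [3]
14. n0.tag = false  [A.depth == false]

false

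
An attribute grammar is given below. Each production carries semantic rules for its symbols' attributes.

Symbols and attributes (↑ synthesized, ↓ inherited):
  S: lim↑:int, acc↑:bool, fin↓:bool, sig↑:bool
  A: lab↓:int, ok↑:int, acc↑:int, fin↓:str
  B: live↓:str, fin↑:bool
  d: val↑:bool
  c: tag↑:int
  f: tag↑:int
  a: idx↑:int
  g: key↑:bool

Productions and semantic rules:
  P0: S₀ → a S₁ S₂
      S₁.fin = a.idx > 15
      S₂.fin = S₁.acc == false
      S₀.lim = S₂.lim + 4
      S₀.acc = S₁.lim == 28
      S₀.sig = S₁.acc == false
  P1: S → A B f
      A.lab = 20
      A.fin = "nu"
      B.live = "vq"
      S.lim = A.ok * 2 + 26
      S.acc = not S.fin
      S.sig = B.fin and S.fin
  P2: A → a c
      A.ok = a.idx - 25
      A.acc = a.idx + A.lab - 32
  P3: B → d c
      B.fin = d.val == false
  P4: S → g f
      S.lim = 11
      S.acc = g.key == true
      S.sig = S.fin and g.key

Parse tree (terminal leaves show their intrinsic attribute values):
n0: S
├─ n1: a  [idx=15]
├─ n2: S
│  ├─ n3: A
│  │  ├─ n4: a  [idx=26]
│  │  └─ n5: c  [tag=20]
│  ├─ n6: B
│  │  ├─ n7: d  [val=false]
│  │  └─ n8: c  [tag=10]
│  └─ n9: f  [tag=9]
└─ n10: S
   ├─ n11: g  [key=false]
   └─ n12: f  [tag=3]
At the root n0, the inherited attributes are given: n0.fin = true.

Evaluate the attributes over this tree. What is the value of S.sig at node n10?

false

1. n0.fin = true  [given at root]
2. n1.idx = 15  [terminal]
3. n2.fin = false  [a.idx > 15]
4. n3.lab = 20  [20]
5. n3.fin = "nu"  ["nu"]
6. n4.idx = 26  [terminal]
7. n5.tag = 20  [terminal]
8. n3.ok = 1  [a.idx - 25]
9. n3.acc = 14  [a.idx + A.lab - 32]
10. n6.live = "vq"  ["vq"]
11. n7.val = false  [terminal]
12. n8.tag = 10  [terminal]
13. n6.fin = true  [d.val == false]
14. n9.tag = 9  [terminal]
15. n2.lim = 28  [A.ok * 2 + 26]
16. n2.acc = true  [not S.fin]
17. n2.sig = false  [B.fin and S.fin]
18. n10.fin = false  [S₁.acc == false]
19. n11.key = false  [terminal]
20. n12.tag = 3  [terminal]
21. n10.lim = 11  [11]
22. n10.acc = false  [g.key == true]
23. n10.sig = false  [S.fin and g.key]
24. n0.lim = 15  [S₂.lim + 4]
25. n0.acc = true  [S₁.lim == 28]
26. n0.sig = false  [S₁.acc == false]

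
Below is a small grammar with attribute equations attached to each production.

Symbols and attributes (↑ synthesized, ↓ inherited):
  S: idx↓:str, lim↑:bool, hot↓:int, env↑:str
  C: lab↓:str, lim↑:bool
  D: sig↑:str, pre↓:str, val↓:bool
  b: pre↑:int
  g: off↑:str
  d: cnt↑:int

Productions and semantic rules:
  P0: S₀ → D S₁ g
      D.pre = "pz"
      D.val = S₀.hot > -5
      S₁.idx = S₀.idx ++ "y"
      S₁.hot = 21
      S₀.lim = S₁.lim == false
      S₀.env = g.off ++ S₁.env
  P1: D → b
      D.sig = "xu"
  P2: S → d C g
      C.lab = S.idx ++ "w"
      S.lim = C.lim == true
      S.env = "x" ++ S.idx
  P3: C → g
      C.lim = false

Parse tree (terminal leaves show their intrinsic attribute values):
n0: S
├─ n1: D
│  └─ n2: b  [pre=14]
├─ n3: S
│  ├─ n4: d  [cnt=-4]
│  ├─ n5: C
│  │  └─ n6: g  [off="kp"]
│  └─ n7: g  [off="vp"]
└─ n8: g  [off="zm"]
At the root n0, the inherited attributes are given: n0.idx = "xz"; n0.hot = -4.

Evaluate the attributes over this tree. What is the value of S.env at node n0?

"zmxxzy"

1. n0.idx = "xz"  [given at root]
2. n0.hot = -4  [given at root]
3. n1.pre = "pz"  ["pz"]
4. n1.val = true  [S₀.hot > -5]
5. n2.pre = 14  [terminal]
6. n1.sig = "xu"  ["xu"]
7. n3.idx = "xzy"  [S₀.idx ++ "y"]
8. n3.hot = 21  [21]
9. n4.cnt = -4  [terminal]
10. n5.lab = "xzyw"  [S.idx ++ "w"]
11. n6.off = "kp"  [terminal]
12. n5.lim = false  [false]
13. n7.off = "vp"  [terminal]
14. n3.lim = false  [C.lim == true]
15. n3.env = "xxzy"  ["x" ++ S.idx]
16. n8.off = "zm"  [terminal]
17. n0.lim = true  [S₁.lim == false]
18. n0.env = "zmxxzy"  [g.off ++ S₁.env]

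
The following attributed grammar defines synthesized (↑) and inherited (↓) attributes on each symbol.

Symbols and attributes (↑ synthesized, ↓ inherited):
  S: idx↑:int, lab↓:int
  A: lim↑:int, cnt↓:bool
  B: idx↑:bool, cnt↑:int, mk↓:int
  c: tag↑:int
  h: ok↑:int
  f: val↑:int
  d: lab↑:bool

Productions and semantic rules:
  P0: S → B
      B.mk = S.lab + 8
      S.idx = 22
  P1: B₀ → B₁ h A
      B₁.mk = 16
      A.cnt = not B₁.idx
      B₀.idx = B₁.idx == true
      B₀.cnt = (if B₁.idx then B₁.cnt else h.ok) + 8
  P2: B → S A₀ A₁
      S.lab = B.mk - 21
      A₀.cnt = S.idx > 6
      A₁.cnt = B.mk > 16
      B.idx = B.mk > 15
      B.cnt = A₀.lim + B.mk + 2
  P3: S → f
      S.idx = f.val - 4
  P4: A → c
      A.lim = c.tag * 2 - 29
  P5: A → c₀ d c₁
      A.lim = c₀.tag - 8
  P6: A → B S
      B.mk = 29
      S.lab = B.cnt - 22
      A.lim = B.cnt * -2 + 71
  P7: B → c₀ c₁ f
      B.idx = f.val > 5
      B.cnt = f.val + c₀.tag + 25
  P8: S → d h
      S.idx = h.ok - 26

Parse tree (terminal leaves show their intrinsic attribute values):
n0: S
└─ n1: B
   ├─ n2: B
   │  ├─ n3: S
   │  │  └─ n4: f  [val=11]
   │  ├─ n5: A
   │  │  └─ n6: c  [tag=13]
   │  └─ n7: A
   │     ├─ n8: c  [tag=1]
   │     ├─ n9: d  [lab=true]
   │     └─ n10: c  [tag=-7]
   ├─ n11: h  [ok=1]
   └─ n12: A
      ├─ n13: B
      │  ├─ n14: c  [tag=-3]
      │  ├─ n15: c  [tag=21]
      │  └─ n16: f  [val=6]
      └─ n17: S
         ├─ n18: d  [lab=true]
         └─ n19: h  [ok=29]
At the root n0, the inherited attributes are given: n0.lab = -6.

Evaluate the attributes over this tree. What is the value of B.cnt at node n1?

1. n0.lab = -6  [given at root]
2. n1.mk = 2  [S.lab + 8]
3. n2.mk = 16  [16]
4. n3.lab = -5  [B.mk - 21]
5. n4.val = 11  [terminal]
6. n3.idx = 7  [f.val - 4]
7. n5.cnt = true  [S.idx > 6]
8. n6.tag = 13  [terminal]
9. n5.lim = -3  [c.tag * 2 - 29]
10. n7.cnt = false  [B.mk > 16]
11. n8.tag = 1  [terminal]
12. n9.lab = true  [terminal]
13. n10.tag = -7  [terminal]
14. n7.lim = -7  [c₀.tag - 8]
15. n2.idx = true  [B.mk > 15]
16. n2.cnt = 15  [A₀.lim + B.mk + 2]
17. n11.ok = 1  [terminal]
18. n12.cnt = false  [not B₁.idx]
19. n13.mk = 29  [29]
20. n14.tag = -3  [terminal]
21. n15.tag = 21  [terminal]
22. n16.val = 6  [terminal]
23. n13.idx = true  [f.val > 5]
24. n13.cnt = 28  [f.val + c₀.tag + 25]
25. n17.lab = 6  [B.cnt - 22]
26. n18.lab = true  [terminal]
27. n19.ok = 29  [terminal]
28. n17.idx = 3  [h.ok - 26]
29. n12.lim = 15  [B.cnt * -2 + 71]
30. n1.idx = true  [B₁.idx == true]
31. n1.cnt = 23  [(if B₁.idx then B₁.cnt else h.ok) + 8]
32. n0.idx = 22  [22]

23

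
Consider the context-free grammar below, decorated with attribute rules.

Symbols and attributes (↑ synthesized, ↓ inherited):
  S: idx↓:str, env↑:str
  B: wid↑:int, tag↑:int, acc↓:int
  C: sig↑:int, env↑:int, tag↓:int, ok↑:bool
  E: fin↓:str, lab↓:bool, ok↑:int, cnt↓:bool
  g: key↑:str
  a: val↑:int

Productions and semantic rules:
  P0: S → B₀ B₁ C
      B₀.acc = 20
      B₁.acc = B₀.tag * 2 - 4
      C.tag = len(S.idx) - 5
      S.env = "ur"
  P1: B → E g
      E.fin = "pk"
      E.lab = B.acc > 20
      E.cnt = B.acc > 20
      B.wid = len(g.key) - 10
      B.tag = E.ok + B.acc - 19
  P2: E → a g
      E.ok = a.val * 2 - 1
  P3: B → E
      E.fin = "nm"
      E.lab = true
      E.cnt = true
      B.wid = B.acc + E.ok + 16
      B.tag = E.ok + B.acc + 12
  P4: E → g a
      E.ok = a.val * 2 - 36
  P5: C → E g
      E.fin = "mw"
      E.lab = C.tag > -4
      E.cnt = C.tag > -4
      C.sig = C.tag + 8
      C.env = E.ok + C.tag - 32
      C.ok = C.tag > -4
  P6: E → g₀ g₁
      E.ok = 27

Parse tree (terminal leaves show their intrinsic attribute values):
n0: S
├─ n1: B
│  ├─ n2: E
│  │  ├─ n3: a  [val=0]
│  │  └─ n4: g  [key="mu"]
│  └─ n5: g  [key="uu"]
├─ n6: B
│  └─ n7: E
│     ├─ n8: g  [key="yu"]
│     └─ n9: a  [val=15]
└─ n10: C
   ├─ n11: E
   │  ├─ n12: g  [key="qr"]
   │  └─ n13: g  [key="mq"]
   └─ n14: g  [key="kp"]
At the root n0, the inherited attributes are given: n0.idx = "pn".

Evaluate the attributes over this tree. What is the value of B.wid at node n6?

1. n0.idx = "pn"  [given at root]
2. n1.acc = 20  [20]
3. n2.fin = "pk"  ["pk"]
4. n2.lab = false  [B.acc > 20]
5. n2.cnt = false  [B.acc > 20]
6. n3.val = 0  [terminal]
7. n4.key = "mu"  [terminal]
8. n2.ok = -1  [a.val * 2 - 1]
9. n5.key = "uu"  [terminal]
10. n1.wid = -8  [len(g.key) - 10]
11. n1.tag = 0  [E.ok + B.acc - 19]
12. n6.acc = -4  [B₀.tag * 2 - 4]
13. n7.fin = "nm"  ["nm"]
14. n7.lab = true  [true]
15. n7.cnt = true  [true]
16. n8.key = "yu"  [terminal]
17. n9.val = 15  [terminal]
18. n7.ok = -6  [a.val * 2 - 36]
19. n6.wid = 6  [B.acc + E.ok + 16]
20. n6.tag = 2  [E.ok + B.acc + 12]
21. n10.tag = -3  [len(S.idx) - 5]
22. n11.fin = "mw"  ["mw"]
23. n11.lab = true  [C.tag > -4]
24. n11.cnt = true  [C.tag > -4]
25. n12.key = "qr"  [terminal]
26. n13.key = "mq"  [terminal]
27. n11.ok = 27  [27]
28. n14.key = "kp"  [terminal]
29. n10.sig = 5  [C.tag + 8]
30. n10.env = -8  [E.ok + C.tag - 32]
31. n10.ok = true  [C.tag > -4]
32. n0.env = "ur"  ["ur"]

6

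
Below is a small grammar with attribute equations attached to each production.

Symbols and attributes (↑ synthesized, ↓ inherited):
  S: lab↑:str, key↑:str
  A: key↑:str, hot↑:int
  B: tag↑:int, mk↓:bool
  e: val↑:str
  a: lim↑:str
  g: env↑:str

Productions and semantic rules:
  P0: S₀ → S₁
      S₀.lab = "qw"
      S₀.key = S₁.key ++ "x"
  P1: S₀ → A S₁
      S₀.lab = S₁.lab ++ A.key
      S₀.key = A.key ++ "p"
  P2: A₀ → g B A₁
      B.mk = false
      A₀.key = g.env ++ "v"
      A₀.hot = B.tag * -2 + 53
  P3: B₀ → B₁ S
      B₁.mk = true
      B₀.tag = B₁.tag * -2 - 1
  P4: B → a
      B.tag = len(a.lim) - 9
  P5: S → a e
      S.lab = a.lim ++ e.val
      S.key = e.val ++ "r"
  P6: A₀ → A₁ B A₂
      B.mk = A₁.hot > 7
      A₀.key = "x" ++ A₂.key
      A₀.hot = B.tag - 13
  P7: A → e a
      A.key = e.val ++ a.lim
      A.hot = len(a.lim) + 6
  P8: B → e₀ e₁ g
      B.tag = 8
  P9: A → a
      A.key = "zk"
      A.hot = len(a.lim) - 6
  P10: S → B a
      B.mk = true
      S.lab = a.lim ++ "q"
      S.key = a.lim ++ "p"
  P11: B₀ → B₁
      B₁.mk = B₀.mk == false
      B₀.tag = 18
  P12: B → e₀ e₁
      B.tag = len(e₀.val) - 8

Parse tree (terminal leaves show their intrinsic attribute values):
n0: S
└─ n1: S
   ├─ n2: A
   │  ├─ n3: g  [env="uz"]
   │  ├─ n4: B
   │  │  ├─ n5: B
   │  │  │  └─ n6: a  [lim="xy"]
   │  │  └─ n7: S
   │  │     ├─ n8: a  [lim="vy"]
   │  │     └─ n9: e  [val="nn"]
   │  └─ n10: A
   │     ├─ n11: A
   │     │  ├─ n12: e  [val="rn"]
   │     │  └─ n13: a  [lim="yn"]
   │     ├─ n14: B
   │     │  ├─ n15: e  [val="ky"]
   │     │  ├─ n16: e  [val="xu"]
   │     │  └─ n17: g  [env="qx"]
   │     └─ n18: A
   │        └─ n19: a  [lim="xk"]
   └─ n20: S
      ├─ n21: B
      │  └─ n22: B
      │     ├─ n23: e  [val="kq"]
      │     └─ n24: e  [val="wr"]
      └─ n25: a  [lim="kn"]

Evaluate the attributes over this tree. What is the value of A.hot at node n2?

27

1. n3.env = "uz"  [terminal]
2. n4.mk = false  [false]
3. n5.mk = true  [true]
4. n6.lim = "xy"  [terminal]
5. n5.tag = -7  [len(a.lim) - 9]
6. n8.lim = "vy"  [terminal]
7. n9.val = "nn"  [terminal]
8. n7.lab = "vynn"  [a.lim ++ e.val]
9. n7.key = "nnr"  [e.val ++ "r"]
10. n4.tag = 13  [B₁.tag * -2 - 1]
11. n12.val = "rn"  [terminal]
12. n13.lim = "yn"  [terminal]
13. n11.key = "rnyn"  [e.val ++ a.lim]
14. n11.hot = 8  [len(a.lim) + 6]
15. n14.mk = true  [A₁.hot > 7]
16. n15.val = "ky"  [terminal]
17. n16.val = "xu"  [terminal]
18. n17.env = "qx"  [terminal]
19. n14.tag = 8  [8]
20. n19.lim = "xk"  [terminal]
21. n18.key = "zk"  ["zk"]
22. n18.hot = -4  [len(a.lim) - 6]
23. n10.key = "xzk"  ["x" ++ A₂.key]
24. n10.hot = -5  [B.tag - 13]
25. n2.key = "uzv"  [g.env ++ "v"]
26. n2.hot = 27  [B.tag * -2 + 53]
27. n21.mk = true  [true]
28. n22.mk = false  [B₀.mk == false]
29. n23.val = "kq"  [terminal]
30. n24.val = "wr"  [terminal]
31. n22.tag = -6  [len(e₀.val) - 8]
32. n21.tag = 18  [18]
33. n25.lim = "kn"  [terminal]
34. n20.lab = "knq"  [a.lim ++ "q"]
35. n20.key = "knp"  [a.lim ++ "p"]
36. n1.lab = "knquzv"  [S₁.lab ++ A.key]
37. n1.key = "uzvp"  [A.key ++ "p"]
38. n0.lab = "qw"  ["qw"]
39. n0.key = "uzvpx"  [S₁.key ++ "x"]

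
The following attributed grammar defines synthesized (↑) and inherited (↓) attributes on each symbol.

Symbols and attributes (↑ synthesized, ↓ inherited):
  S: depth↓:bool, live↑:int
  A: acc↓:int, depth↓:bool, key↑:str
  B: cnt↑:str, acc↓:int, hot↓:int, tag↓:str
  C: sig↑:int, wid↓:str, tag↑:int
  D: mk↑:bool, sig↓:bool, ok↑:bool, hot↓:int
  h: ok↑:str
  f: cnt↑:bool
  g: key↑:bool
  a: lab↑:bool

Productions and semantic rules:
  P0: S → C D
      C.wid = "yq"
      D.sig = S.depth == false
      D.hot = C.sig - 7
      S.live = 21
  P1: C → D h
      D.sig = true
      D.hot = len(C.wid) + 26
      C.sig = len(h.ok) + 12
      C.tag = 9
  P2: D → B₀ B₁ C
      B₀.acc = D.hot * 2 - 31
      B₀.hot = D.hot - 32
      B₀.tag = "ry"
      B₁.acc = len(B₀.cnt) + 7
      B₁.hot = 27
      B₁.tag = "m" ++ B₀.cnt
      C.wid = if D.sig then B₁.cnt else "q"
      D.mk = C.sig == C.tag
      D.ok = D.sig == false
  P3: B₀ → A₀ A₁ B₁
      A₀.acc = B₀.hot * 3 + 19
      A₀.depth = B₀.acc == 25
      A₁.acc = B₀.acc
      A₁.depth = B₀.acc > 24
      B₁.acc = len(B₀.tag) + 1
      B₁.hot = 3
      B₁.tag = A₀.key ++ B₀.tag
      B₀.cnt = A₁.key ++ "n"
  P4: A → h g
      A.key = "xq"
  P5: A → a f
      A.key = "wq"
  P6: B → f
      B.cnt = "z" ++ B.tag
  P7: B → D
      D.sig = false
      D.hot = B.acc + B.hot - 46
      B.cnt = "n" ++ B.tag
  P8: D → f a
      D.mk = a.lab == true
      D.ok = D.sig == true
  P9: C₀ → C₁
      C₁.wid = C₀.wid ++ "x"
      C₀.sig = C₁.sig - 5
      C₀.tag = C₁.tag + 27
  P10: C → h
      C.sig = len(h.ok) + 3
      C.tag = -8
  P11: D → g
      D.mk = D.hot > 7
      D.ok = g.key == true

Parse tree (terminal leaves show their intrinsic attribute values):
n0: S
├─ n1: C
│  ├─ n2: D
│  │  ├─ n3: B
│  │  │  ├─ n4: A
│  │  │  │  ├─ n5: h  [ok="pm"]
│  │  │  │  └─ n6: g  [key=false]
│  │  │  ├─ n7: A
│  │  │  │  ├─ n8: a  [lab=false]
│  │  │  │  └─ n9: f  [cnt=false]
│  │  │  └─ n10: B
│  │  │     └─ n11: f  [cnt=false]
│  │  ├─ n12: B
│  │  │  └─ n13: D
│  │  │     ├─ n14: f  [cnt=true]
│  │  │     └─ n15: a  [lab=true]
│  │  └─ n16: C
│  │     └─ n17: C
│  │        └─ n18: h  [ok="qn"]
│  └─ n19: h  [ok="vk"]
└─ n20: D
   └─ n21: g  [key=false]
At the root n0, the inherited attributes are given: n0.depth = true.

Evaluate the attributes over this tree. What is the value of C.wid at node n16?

1. n0.depth = true  [given at root]
2. n1.wid = "yq"  ["yq"]
3. n2.sig = true  [true]
4. n2.hot = 28  [len(C.wid) + 26]
5. n3.acc = 25  [D.hot * 2 - 31]
6. n3.hot = -4  [D.hot - 32]
7. n3.tag = "ry"  ["ry"]
8. n4.acc = 7  [B₀.hot * 3 + 19]
9. n4.depth = true  [B₀.acc == 25]
10. n5.ok = "pm"  [terminal]
11. n6.key = false  [terminal]
12. n4.key = "xq"  ["xq"]
13. n7.acc = 25  [B₀.acc]
14. n7.depth = true  [B₀.acc > 24]
15. n8.lab = false  [terminal]
16. n9.cnt = false  [terminal]
17. n7.key = "wq"  ["wq"]
18. n10.acc = 3  [len(B₀.tag) + 1]
19. n10.hot = 3  [3]
20. n10.tag = "xqry"  [A₀.key ++ B₀.tag]
21. n11.cnt = false  [terminal]
22. n10.cnt = "zxqry"  ["z" ++ B.tag]
23. n3.cnt = "wqn"  [A₁.key ++ "n"]
24. n12.acc = 10  [len(B₀.cnt) + 7]
25. n12.hot = 27  [27]
26. n12.tag = "mwqn"  ["m" ++ B₀.cnt]
27. n13.sig = false  [false]
28. n13.hot = -9  [B.acc + B.hot - 46]
29. n14.cnt = true  [terminal]
30. n15.lab = true  [terminal]
31. n13.mk = true  [a.lab == true]
32. n13.ok = false  [D.sig == true]
33. n12.cnt = "nmwqn"  ["n" ++ B.tag]
34. n16.wid = "nmwqn"  [if D.sig then B₁.cnt else "q"]
35. n17.wid = "nmwqnx"  [C₀.wid ++ "x"]
36. n18.ok = "qn"  [terminal]
37. n17.sig = 5  [len(h.ok) + 3]
38. n17.tag = -8  [-8]
39. n16.sig = 0  [C₁.sig - 5]
40. n16.tag = 19  [C₁.tag + 27]
41. n2.mk = false  [C.sig == C.tag]
42. n2.ok = false  [D.sig == false]
43. n19.ok = "vk"  [terminal]
44. n1.sig = 14  [len(h.ok) + 12]
45. n1.tag = 9  [9]
46. n20.sig = false  [S.depth == false]
47. n20.hot = 7  [C.sig - 7]
48. n21.key = false  [terminal]
49. n20.mk = false  [D.hot > 7]
50. n20.ok = false  [g.key == true]
51. n0.live = 21  [21]

"nmwqn"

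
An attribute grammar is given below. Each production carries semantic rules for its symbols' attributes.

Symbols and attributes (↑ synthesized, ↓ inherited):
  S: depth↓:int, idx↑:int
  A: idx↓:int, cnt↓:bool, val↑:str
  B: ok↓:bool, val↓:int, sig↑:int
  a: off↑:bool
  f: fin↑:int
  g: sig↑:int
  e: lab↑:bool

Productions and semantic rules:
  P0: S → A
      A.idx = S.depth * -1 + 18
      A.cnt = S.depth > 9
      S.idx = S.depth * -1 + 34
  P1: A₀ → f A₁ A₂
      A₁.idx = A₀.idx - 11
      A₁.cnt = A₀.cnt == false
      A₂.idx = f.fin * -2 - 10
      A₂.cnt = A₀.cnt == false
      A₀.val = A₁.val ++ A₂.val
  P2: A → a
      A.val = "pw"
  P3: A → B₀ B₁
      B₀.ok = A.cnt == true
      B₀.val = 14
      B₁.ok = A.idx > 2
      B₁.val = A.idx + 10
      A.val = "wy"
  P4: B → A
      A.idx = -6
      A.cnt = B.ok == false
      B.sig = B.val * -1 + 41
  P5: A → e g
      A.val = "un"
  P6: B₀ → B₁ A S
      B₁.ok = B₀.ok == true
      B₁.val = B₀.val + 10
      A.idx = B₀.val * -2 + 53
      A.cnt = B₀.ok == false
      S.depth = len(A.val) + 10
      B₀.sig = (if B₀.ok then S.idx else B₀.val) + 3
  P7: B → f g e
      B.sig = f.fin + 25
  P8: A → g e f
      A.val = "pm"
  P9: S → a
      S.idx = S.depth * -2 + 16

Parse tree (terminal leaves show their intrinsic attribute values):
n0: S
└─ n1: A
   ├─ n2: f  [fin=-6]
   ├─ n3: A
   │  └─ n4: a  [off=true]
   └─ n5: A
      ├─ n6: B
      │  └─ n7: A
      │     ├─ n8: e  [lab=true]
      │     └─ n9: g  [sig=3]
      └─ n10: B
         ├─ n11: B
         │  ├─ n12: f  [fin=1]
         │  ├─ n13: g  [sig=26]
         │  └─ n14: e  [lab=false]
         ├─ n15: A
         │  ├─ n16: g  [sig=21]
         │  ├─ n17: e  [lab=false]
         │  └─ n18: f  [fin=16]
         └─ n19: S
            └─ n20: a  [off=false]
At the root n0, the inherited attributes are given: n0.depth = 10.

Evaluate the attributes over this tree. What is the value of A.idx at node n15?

29

1. n0.depth = 10  [given at root]
2. n1.idx = 8  [S.depth * -1 + 18]
3. n1.cnt = true  [S.depth > 9]
4. n2.fin = -6  [terminal]
5. n3.idx = -3  [A₀.idx - 11]
6. n3.cnt = false  [A₀.cnt == false]
7. n4.off = true  [terminal]
8. n3.val = "pw"  ["pw"]
9. n5.idx = 2  [f.fin * -2 - 10]
10. n5.cnt = false  [A₀.cnt == false]
11. n6.ok = false  [A.cnt == true]
12. n6.val = 14  [14]
13. n7.idx = -6  [-6]
14. n7.cnt = true  [B.ok == false]
15. n8.lab = true  [terminal]
16. n9.sig = 3  [terminal]
17. n7.val = "un"  ["un"]
18. n6.sig = 27  [B.val * -1 + 41]
19. n10.ok = false  [A.idx > 2]
20. n10.val = 12  [A.idx + 10]
21. n11.ok = false  [B₀.ok == true]
22. n11.val = 22  [B₀.val + 10]
23. n12.fin = 1  [terminal]
24. n13.sig = 26  [terminal]
25. n14.lab = false  [terminal]
26. n11.sig = 26  [f.fin + 25]
27. n15.idx = 29  [B₀.val * -2 + 53]
28. n15.cnt = true  [B₀.ok == false]
29. n16.sig = 21  [terminal]
30. n17.lab = false  [terminal]
31. n18.fin = 16  [terminal]
32. n15.val = "pm"  ["pm"]
33. n19.depth = 12  [len(A.val) + 10]
34. n20.off = false  [terminal]
35. n19.idx = -8  [S.depth * -2 + 16]
36. n10.sig = 15  [(if B₀.ok then S.idx else B₀.val) + 3]
37. n5.val = "wy"  ["wy"]
38. n1.val = "pwwy"  [A₁.val ++ A₂.val]
39. n0.idx = 24  [S.depth * -1 + 34]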